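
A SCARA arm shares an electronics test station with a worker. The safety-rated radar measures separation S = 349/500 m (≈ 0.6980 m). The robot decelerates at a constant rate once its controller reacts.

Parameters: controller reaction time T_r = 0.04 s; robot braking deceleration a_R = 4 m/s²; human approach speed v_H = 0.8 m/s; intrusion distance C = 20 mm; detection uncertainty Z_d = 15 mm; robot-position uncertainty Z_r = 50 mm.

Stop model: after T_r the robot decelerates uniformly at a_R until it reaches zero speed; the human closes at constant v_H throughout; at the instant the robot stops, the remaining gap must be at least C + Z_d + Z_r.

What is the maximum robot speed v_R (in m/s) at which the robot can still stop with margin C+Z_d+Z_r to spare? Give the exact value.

v_R_max = 7/5 m/s = 1.4000 m/s

at the boundary: (1/8)·v² + (6/25)·v + (-581/1000) = 0
  disc = (6/25)² − 4·(1/8)·(-581/1000) = 3481/10000 ; √disc = 59/100
  v_R = (−(6/25) + 59/100) / (2·(1/8)) = 7/5 m/s
check:
stop time T_s = (7/5)/4 = 0.3500 s
robot in T_r: 1.4000·0.0400 = 0.0560 m
robot under decel: 1.4000²/(2·4.0000) = 0.2450 m
person approaches 0.8000·(0.0400+0.3500) = 0.3120 m
margins: 0.0200+0.0150+0.0500 = 0.0850 m
sum ≈ 0.0560+0.2450+0.3120+0.0850 ≈ 0.6980 m = S ✓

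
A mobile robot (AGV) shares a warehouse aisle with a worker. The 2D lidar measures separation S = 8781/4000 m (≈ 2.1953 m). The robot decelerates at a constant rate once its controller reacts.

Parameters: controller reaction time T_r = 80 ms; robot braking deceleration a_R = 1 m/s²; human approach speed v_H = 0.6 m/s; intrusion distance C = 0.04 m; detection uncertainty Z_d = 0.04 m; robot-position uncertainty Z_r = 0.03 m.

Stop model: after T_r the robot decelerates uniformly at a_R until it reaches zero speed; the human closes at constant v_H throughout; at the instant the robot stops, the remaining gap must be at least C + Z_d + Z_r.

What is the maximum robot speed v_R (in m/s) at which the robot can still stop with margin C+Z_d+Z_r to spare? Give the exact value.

at the boundary: (1/2)·v² + (17/25)·v + (-8149/4000) = 0
  disc = (17/25)² − 4·(1/2)·(-8149/4000) = 45369/10000 ; √disc = 213/100
  v_R = (−(17/25) + 213/100) / (2·(1/2)) = 29/20 m/s
check:
stop time T_s = (29/20)/1 = 1.4500 s
robot in T_r: 1.4500·0.0800 = 0.1160 m
braking distance = 1.4500²/(2·1.0000) = 1.0513 m
human closes 0.6000·1.5300 = 0.9180 m
residual clearance needed = 0.0400+0.0400+0.0300 = 0.1100 m
sum ≈ 0.1160+1.0513+0.9180+0.1100 ≈ 2.1953 m = S ✓

v_R_max = 29/20 m/s = 1.4500 m/s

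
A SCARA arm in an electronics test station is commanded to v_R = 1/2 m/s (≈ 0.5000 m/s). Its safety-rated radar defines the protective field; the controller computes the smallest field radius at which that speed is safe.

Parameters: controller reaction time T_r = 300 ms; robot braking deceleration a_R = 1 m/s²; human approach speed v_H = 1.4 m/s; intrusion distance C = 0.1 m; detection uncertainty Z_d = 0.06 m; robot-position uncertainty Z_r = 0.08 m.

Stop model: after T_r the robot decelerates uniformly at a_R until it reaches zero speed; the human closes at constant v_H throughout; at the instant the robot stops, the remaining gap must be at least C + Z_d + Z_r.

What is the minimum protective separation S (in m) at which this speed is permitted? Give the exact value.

braking lasts T_s = (1/2)/1 = 0.5000 s
robot in T_r: 0.5000·0.3000 = 0.1500 m
robot covers 0.5000·0.5000 − ½·1.0000·0.5000² = 0.1250 m while stopping
person approaches 1.4000·(0.3000+0.5000) = 1.1200 m
C+Z_d+Z_r = 0.1000+0.0600+0.0800 = 0.2400 m
S_min ≈ 0.1500+0.1250+1.1200+0.2400  ⇒  S_min = 327/200 m

S_min = 327/200 m = 1.6350 m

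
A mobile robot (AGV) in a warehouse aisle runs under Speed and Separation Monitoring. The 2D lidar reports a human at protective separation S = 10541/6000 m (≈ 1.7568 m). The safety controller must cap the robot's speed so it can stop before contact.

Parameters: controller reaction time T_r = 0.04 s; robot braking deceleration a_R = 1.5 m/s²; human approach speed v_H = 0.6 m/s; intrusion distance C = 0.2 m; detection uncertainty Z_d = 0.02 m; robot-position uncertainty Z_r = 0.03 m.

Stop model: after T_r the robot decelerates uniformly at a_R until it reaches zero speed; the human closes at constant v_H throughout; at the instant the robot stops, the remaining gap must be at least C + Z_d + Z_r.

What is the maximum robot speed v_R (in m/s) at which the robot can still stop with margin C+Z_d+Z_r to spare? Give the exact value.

at the boundary: (1/3)·v² + (11/25)·v + (-8897/6000) = 0
  disc = (11/25)² − 4·(1/3)·(-8897/6000) = 48841/22500 ; √disc = 221/150
  v_R = (−(11/25) + 221/150) / (2·(1/3)) = 31/20 m/s
check:
T_s = v_R/a_R = (31/20)/(3/2) = 1.0333 s
robot in T_r: 1.5500·0.0400 = 0.0620 m
braking distance = 1.5500²/(2·1.5000) = 0.8008 m
person approaches 0.6000·(0.0400+1.0333) = 0.6440 m
C+Z_d+Z_r = 0.2000+0.0200+0.0300 = 0.2500 m
sum ≈ 0.0620+0.8008+0.6440+0.2500 ≈ 1.7568 m = S ✓

v_R_max = 31/20 m/s = 1.5500 m/s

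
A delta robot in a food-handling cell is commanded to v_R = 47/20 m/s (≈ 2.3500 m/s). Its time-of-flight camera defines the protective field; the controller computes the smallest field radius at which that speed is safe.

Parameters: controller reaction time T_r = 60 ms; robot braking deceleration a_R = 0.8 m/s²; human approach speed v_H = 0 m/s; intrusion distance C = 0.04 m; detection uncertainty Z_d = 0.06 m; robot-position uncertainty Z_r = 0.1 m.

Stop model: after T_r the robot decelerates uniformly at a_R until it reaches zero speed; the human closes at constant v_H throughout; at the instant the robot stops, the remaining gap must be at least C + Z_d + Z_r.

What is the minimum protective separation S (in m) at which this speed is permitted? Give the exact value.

S_min = 60681/16000 m = 3.7926 m

stop time T_s = (47/20)/(4/5) = 2.9375 s
reaction-phase robot travel = 2.3500·0.0600 = 0.1410 m
robot covers 2.3500·2.9375 − ½·0.8000·2.9375² = 3.4516 m while stopping
human closes 0.0000·2.9975 = 0.0000 m
margins: 0.0400+0.0600+0.1000 = 0.2000 m
S_min ≈ 0.1410+3.4516+0.0000+0.2000  ⇒  S_min = 60681/16000 m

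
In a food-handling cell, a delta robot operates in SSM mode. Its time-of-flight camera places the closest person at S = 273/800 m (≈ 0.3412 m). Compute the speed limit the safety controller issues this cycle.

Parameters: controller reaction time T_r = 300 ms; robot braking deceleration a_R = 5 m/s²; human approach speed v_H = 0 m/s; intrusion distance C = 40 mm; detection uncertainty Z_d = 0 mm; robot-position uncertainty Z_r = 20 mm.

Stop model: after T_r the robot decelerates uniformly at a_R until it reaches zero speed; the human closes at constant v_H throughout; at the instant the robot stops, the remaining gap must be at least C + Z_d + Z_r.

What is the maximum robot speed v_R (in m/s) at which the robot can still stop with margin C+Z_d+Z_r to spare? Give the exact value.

v_R_max = 3/4 m/s = 0.7500 m/s

quadratic (1/10)·v² + (3/10)·v + (-9/32) = 0
  disc = (3/10)² − 4·(1/10)·(-9/32) = 81/400 ; √disc = 9/20
  v_R = (−(3/10) + 9/20) / (2·(1/10)) = 3/4 m/s
check:
stop time T_s = (3/4)/5 = 0.1500 s
reaction-phase robot travel = 0.7500·0.3000 = 0.2250 m
braking distance = 0.7500²/(2·5.0000) = 0.0563 m
person approaches 0.0000·(0.3000+0.1500) = 0.0000 m
C+Z_d+Z_r = 0.0400+0.0000+0.0200 = 0.0600 m
sum ≈ 0.2250+0.0563+0.0000+0.0600 ≈ 0.3412 m = S ✓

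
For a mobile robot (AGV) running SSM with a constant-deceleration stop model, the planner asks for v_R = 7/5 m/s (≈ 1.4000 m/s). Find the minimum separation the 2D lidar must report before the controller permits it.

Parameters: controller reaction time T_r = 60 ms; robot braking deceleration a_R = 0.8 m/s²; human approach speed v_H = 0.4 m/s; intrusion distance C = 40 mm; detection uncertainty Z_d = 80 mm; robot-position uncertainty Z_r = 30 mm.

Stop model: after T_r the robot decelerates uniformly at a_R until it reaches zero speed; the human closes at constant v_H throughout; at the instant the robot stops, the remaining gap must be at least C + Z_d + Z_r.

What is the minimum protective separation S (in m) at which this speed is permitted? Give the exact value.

braking lasts T_s = (7/5)/(4/5) = 1.7500 s
robot covers v_R·T_r = 1.4000·0.0600 = 0.0840 m before braking
robot covers 1.4000·1.7500 − ½·0.8000·1.7500² = 1.2250 m while stopping
person approaches 0.4000·(0.0600+1.7500) = 0.7240 m
residual clearance needed = 0.0400+0.0800+0.0300 = 0.1500 m
S_min ≈ 0.0840+1.2250+0.7240+0.1500  ⇒  S_min = 2183/1000 m

S_min = 2183/1000 m = 2.1830 m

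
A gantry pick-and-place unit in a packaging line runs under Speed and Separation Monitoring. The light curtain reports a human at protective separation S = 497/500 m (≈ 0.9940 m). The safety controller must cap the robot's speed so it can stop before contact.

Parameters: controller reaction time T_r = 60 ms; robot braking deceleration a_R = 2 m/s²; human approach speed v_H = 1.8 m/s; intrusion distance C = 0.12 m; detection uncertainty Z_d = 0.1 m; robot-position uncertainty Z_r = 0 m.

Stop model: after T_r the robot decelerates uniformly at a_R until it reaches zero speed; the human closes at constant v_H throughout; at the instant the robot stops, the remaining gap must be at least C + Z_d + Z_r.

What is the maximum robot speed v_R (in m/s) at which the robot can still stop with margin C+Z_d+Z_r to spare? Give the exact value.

v_R_max = 3/5 m/s = 0.6000 m/s

collect terms ⇒ (1/4)·v_R² + (24/25)·v_R + (-333/500) = 0
  disc = (24/25)² − 4·(1/4)·(-333/500) = 3969/2500 ; √disc = 63/50
  v_R = (−(24/25) + 63/50) / (2·(1/4)) = 3/5 m/s
check:
T_s = v_R/a_R = (3/5)/2 = 0.3000 s
robot covers v_R·T_r = 0.6000·0.0600 = 0.0360 m before braking
robot covers 0.6000·0.3000 − ½·2.0000·0.3000² = 0.0900 m while stopping
person approaches 1.8000·(0.0600+0.3000) = 0.6480 m
residual clearance needed = 0.1200+0.1000+0.0000 = 0.2200 m
sum ≈ 0.0360+0.0900+0.6480+0.2200 ≈ 0.9940 m = S ✓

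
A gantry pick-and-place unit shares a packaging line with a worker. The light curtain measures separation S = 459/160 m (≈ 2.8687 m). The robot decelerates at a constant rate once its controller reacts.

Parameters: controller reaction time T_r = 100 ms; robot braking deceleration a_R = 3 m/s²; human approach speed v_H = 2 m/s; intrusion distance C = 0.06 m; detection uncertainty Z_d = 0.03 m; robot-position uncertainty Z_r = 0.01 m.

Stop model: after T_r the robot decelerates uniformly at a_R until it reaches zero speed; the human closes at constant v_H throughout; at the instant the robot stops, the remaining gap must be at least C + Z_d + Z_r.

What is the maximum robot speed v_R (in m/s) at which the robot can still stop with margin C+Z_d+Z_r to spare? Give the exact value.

v_R_max = 9/4 m/s = 2.2500 m/s

quadratic (1/6)·v² + (23/30)·v + (-411/160) = 0
  disc = (23/30)² − 4·(1/6)·(-411/160) = 8281/3600 ; √disc = 91/60
  v_R = (−(23/30) + 91/60) / (2·(1/6)) = 9/4 m/s
check:
braking lasts T_s = (9/4)/3 = 0.7500 s
robot covers v_R·T_r = 2.2500·0.1000 = 0.2250 m before braking
robot covers 2.2500·0.7500 − ½·3.0000·0.7500² = 0.8438 m while stopping
human closes 2.0000·0.8500 = 1.7000 m
C+Z_d+Z_r = 0.0600+0.0300+0.0100 = 0.1000 m
sum ≈ 0.2250+0.8438+1.7000+0.1000 ≈ 2.8687 m = S ✓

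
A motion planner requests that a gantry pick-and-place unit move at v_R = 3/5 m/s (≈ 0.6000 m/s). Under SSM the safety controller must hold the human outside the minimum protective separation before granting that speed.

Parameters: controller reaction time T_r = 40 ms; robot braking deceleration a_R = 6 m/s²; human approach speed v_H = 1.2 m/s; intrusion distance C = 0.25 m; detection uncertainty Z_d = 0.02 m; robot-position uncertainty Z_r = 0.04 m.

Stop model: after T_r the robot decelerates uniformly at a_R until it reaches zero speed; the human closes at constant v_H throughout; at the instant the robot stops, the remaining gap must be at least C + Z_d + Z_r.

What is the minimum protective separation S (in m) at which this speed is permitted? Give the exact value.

S_min = 133/250 m = 0.5320 m

T_s = v_R/a_R = (3/5)/6 = 0.1000 s
robot covers v_R·T_r = 0.6000·0.0400 = 0.0240 m before braking
robot under decel: 0.6000²/(2·6.0000) = 0.0300 m
human closes 1.2000·0.1400 = 0.1680 m
margins: 0.2500+0.0200+0.0400 = 0.3100 m
S_min ≈ 0.0240+0.0300+0.1680+0.3100  ⇒  S_min = 133/250 m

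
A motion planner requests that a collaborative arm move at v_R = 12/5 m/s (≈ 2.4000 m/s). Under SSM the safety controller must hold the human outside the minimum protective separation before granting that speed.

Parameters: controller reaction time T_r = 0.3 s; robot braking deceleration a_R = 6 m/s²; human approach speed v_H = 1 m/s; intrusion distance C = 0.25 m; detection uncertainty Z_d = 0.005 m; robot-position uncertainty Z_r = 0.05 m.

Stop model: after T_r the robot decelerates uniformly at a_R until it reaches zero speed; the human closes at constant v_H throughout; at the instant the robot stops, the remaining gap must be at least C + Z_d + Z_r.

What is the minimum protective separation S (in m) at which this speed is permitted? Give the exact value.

stop time T_s = (12/5)/6 = 0.4000 s
reaction-phase robot travel = 2.4000·0.3000 = 0.7200 m
braking distance = 2.4000²/(2·6.0000) = 0.4800 m
person approaches 1.0000·(0.3000+0.4000) = 0.7000 m
margins: 0.2500+0.0050+0.0500 = 0.3050 m
S_min ≈ 0.7200+0.4800+0.7000+0.3050  ⇒  S_min = 441/200 m

S_min = 441/200 m = 2.2050 m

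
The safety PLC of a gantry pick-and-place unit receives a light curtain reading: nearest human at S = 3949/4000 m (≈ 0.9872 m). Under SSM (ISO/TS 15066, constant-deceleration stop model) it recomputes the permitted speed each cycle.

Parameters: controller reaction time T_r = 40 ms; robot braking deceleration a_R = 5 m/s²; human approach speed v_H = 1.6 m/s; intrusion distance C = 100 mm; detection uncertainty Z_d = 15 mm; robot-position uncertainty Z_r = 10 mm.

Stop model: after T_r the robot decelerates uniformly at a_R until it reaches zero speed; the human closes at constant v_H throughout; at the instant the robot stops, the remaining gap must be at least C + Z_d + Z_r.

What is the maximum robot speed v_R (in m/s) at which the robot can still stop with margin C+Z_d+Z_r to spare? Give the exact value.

v_R_max = 31/20 m/s = 1.5500 m/s

at the boundary: (1/10)·v² + (9/25)·v + (-3193/4000) = 0
  disc = (9/25)² − 4·(1/10)·(-3193/4000) = 4489/10000 ; √disc = 67/100
  v_R = (−(9/25) + 67/100) / (2·(1/10)) = 31/20 m/s
check:
braking lasts T_s = (31/20)/5 = 0.3100 s
reaction-phase robot travel = 1.5500·0.0400 = 0.0620 m
robot covers 1.5500·0.3100 − ½·5.0000·0.3100² = 0.2402 m while stopping
person approaches 1.6000·(0.0400+0.3100) = 0.5600 m
C+Z_d+Z_r = 0.1000+0.0150+0.0100 = 0.1250 m
sum ≈ 0.0620+0.2402+0.5600+0.1250 ≈ 0.9872 m = S ✓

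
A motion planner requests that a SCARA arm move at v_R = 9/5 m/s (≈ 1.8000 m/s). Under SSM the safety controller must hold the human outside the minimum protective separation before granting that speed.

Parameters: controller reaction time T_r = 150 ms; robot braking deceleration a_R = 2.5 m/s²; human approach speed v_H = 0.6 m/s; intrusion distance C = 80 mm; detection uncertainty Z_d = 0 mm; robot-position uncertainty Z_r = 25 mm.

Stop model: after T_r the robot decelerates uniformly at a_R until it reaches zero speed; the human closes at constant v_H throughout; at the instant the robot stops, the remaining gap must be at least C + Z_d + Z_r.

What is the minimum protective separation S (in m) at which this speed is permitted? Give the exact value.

S_min = 309/200 m = 1.5450 m

stop time T_s = (9/5)/(5/2) = 0.7200 s
robot covers v_R·T_r = 1.8000·0.1500 = 0.2700 m before braking
braking distance = 1.8000²/(2·2.5000) = 0.6480 m
person approaches 0.6000·(0.1500+0.7200) = 0.5220 m
C+Z_d+Z_r = 0.0800+0.0000+0.0250 = 0.1050 m
S_min ≈ 0.2700+0.6480+0.5220+0.1050  ⇒  S_min = 309/200 m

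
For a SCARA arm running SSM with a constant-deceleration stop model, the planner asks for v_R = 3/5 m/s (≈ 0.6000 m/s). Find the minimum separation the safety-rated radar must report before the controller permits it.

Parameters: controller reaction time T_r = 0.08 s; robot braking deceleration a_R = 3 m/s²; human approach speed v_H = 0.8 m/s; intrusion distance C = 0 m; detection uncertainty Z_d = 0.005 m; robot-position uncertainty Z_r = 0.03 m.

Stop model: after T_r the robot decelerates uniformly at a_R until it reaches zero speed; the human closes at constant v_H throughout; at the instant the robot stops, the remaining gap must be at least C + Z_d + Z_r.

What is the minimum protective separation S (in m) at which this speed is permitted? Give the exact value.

S_min = 367/1000 m = 0.3670 m

braking lasts T_s = (3/5)/3 = 0.2000 s
reaction-phase robot travel = 0.6000·0.0800 = 0.0480 m
robot under decel: 0.6000²/(2·3.0000) = 0.0600 m
human closes 0.8000·0.2800 = 0.2240 m
margins: 0.0000+0.0050+0.0300 = 0.0350 m
S_min ≈ 0.0480+0.0600+0.2240+0.0350  ⇒  S_min = 367/1000 m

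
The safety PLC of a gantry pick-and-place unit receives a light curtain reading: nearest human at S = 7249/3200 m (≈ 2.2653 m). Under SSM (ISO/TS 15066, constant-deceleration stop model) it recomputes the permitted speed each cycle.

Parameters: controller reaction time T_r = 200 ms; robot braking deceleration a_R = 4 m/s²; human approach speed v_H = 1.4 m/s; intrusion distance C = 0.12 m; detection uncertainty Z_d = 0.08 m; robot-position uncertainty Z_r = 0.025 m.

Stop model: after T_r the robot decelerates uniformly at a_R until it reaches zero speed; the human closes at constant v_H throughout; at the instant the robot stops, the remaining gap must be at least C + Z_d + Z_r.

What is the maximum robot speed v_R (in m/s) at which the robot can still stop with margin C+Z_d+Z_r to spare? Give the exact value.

collect terms ⇒ (1/8)·v_R² + (11/20)·v_R + (-5633/3200) = 0
  disc = (11/20)² − 4·(1/8)·(-5633/3200) = 7569/6400 ; √disc = 87/80
  v_R = (−(11/20) + 87/80) / (2·(1/8)) = 43/20 m/s
check:
stop time T_s = (43/20)/4 = 0.5375 s
robot in T_r: 2.1500·0.2000 = 0.4300 m
braking distance = 2.1500²/(2·4.0000) = 0.5778 m
human closes 1.4000·0.7375 = 1.0325 m
residual clearance needed = 0.1200+0.0800+0.0250 = 0.2250 m
sum ≈ 0.4300+0.5778+1.0325+0.2250 ≈ 2.2653 m = S ✓

v_R_max = 43/20 m/s = 2.1500 m/s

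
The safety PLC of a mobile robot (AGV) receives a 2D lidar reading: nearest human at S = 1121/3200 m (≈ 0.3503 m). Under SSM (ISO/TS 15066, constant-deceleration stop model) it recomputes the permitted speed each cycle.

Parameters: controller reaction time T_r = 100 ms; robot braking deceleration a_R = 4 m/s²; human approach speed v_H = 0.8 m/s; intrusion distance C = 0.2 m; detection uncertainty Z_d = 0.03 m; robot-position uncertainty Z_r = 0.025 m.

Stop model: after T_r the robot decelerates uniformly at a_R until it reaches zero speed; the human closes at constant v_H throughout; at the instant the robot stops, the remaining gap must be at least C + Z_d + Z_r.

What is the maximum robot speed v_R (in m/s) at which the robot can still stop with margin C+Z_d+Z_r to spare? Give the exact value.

quadratic (1/8)·v² + (3/10)·v + (-49/3200) = 0
  disc = (3/10)² − 4·(1/8)·(-49/3200) = 25/256 ; √disc = 5/16
  v_R = (−(3/10) + 5/16) / (2·(1/8)) = 1/20 m/s
check:
T_s = v_R/a_R = (1/20)/4 = 0.0125 s
robot covers v_R·T_r = 0.0500·0.1000 = 0.0050 m before braking
braking distance = 0.0500²/(2·4.0000) = 0.0003 m
human over T_r+T_s: 0.8000·(0.1000+0.0125) = 0.0900 m
margins: 0.2000+0.0300+0.0250 = 0.2550 m
sum ≈ 0.0050+0.0003+0.0900+0.2550 ≈ 0.3503 m = S ✓

v_R_max = 1/20 m/s = 0.0500 m/s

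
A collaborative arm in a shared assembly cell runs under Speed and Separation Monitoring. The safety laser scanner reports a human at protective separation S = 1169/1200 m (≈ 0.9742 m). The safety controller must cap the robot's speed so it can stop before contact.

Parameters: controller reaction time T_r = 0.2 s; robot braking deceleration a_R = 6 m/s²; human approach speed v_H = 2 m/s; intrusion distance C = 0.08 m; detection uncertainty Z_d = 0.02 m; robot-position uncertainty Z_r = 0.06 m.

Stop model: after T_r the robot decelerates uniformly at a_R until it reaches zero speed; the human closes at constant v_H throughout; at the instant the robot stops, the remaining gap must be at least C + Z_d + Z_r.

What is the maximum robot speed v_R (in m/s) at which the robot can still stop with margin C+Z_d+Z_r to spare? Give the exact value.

collect terms ⇒ (1/12)·v_R² + (8/15)·v_R + (-497/1200) = 0
  disc = (8/15)² − 4·(1/12)·(-497/1200) = 169/400 ; √disc = 13/20
  v_R = (−(8/15) + 13/20) / (2·(1/12)) = 7/10 m/s
check:
stop time T_s = (7/10)/6 = 0.1167 s
reaction-phase robot travel = 0.7000·0.2000 = 0.1400 m
robot covers 0.7000·0.1167 − ½·6.0000·0.1167² = 0.0408 m while stopping
human closes 2.0000·0.3167 = 0.6333 m
residual clearance needed = 0.0800+0.0200+0.0600 = 0.1600 m
sum ≈ 0.1400+0.0408+0.6333+0.1600 ≈ 0.9742 m = S ✓

v_R_max = 7/10 m/s = 0.7000 m/s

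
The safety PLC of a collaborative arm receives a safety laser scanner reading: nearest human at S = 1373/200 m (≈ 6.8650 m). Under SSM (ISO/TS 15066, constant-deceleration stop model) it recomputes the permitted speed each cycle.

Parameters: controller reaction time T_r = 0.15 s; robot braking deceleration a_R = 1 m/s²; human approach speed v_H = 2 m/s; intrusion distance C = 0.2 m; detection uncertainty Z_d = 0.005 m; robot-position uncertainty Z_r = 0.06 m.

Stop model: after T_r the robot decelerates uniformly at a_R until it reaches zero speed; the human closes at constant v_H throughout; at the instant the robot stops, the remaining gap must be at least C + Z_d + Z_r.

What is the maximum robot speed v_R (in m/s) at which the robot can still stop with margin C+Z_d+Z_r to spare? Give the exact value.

quadratic (1/2)·v² + (43/20)·v + (-63/10) = 0
  disc = (43/20)² − 4·(1/2)·(-63/10) = 6889/400 ; √disc = 83/20
  v_R = (−(43/20) + 83/20) / (2·(1/2)) = 2 m/s
check:
T_s = v_R/a_R = 2/1 = 2.0000 s
reaction-phase robot travel = 2.0000·0.1500 = 0.3000 m
robot covers 2.0000·2.0000 − ½·1.0000·2.0000² = 2.0000 m while stopping
person approaches 2.0000·(0.1500+2.0000) = 4.3000 m
margins: 0.2000+0.0050+0.0600 = 0.2650 m
sum ≈ 0.3000+2.0000+4.3000+0.2650 ≈ 6.8650 m = S ✓

v_R_max = 2 m/s = 2.0000 m/s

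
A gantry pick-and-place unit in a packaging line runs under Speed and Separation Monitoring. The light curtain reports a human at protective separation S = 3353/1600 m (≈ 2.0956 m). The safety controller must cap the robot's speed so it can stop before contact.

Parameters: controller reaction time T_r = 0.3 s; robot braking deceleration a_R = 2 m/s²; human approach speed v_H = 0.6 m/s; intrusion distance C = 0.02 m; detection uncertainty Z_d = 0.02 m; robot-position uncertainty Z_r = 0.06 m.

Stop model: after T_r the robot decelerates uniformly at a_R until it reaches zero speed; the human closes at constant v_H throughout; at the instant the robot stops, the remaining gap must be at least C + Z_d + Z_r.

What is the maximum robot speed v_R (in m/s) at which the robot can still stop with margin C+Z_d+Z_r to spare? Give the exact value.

v_R_max = 7/4 m/s = 1.7500 m/s

at the boundary: (1/4)·v² + (3/5)·v + (-581/320) = 0
  disc = (3/5)² − 4·(1/4)·(-581/320) = 3481/1600 ; √disc = 59/40
  v_R = (−(3/5) + 59/40) / (2·(1/4)) = 7/4 m/s
check:
T_s = v_R/a_R = (7/4)/2 = 0.8750 s
robot in T_r: 1.7500·0.3000 = 0.5250 m
robot under decel: 1.7500²/(2·2.0000) = 0.7656 m
human closes 0.6000·1.1750 = 0.7050 m
margins: 0.0200+0.0200+0.0600 = 0.1000 m
sum ≈ 0.5250+0.7656+0.7050+0.1000 ≈ 2.0956 m = S ✓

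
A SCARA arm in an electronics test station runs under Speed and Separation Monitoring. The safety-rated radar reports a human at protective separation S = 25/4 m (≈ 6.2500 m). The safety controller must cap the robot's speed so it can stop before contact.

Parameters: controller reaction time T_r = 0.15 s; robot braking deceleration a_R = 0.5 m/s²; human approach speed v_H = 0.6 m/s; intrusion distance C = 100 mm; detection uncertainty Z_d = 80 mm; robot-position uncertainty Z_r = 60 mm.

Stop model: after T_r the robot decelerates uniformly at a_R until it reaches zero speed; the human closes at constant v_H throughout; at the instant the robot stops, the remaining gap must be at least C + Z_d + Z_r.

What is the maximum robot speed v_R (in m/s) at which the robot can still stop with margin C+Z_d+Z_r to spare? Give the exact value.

quadratic (1)·v² + (27/20)·v + (-148/25) = 0
  disc = (27/20)² − 4·(1)·(-148/25) = 10201/400 ; √disc = 101/20
  v_R = (−(27/20) + 101/20) / (2·(1)) = 37/20 m/s
check:
braking lasts T_s = (37/20)/(1/2) = 3.7000 s
robot in T_r: 1.8500·0.1500 = 0.2775 m
robot under decel: 1.8500²/(2·0.5000) = 3.4225 m
human closes 0.6000·3.8500 = 2.3100 m
C+Z_d+Z_r = 0.1000+0.0800+0.0600 = 0.2400 m
sum ≈ 0.2775+3.4225+2.3100+0.2400 ≈ 6.2500 m = S ✓

v_R_max = 37/20 m/s = 1.8500 m/s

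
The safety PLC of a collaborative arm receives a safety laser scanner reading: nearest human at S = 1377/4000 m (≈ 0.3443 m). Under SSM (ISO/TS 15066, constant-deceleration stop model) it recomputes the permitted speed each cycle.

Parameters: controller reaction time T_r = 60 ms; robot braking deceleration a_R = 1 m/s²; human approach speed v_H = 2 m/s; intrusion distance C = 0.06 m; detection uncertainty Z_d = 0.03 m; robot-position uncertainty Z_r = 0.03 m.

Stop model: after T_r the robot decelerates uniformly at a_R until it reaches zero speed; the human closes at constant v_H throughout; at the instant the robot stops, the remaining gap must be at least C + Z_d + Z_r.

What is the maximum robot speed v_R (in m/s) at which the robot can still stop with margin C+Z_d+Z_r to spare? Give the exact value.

quadratic (1/2)·v² + (103/50)·v + (-417/4000) = 0
  disc = (103/50)² − 4·(1/2)·(-417/4000) = 44521/10000 ; √disc = 211/100
  v_R = (−(103/50) + 211/100) / (2·(1/2)) = 1/20 m/s
check:
T_s = v_R/a_R = (1/20)/1 = 0.0500 s
reaction-phase robot travel = 0.0500·0.0600 = 0.0030 m
robot covers 0.0500·0.0500 − ½·1.0000·0.0500² = 0.0013 m while stopping
person approaches 2.0000·(0.0600+0.0500) = 0.2200 m
residual clearance needed = 0.0600+0.0300+0.0300 = 0.1200 m
sum ≈ 0.0030+0.0013+0.2200+0.1200 ≈ 0.3443 m = S ✓

v_R_max = 1/20 m/s = 0.0500 m/s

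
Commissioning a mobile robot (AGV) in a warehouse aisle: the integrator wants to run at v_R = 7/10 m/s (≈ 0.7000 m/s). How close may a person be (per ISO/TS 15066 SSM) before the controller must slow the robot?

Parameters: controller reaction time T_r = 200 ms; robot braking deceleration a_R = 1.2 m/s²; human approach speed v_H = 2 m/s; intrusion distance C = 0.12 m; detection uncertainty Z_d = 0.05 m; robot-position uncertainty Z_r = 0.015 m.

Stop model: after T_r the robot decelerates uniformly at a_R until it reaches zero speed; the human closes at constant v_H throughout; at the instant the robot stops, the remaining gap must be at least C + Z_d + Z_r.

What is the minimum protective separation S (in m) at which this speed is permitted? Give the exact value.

stop time T_s = (7/10)/(6/5) = 0.5833 s
robot covers v_R·T_r = 0.7000·0.2000 = 0.1400 m before braking
robot under decel: 0.7000²/(2·1.2000) = 0.2042 m
human closes 2.0000·0.7833 = 1.5667 m
margins: 0.1200+0.0500+0.0150 = 0.1850 m
S_min ≈ 0.1400+0.2042+1.5667+0.1850  ⇒  S_min = 503/240 m

S_min = 503/240 m = 2.0958 m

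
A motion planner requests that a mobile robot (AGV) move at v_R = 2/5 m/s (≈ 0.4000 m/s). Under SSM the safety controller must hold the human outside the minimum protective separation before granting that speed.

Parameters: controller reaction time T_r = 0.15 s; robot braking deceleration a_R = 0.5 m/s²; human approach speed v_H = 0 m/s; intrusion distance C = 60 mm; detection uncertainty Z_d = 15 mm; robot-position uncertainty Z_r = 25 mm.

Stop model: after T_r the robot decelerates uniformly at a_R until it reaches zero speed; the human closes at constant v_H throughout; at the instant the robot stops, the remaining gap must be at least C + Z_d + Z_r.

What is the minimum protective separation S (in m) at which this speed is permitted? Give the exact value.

T_s = v_R/a_R = (2/5)/(1/2) = 0.8000 s
reaction-phase robot travel = 0.4000·0.1500 = 0.0600 m
braking distance = 0.4000²/(2·0.5000) = 0.1600 m
person approaches 0.0000·(0.1500+0.8000) = 0.0000 m
margins: 0.0600+0.0150+0.0250 = 0.1000 m
S_min ≈ 0.0600+0.1600+0.0000+0.1000  ⇒  S_min = 8/25 m

S_min = 8/25 m = 0.3200 m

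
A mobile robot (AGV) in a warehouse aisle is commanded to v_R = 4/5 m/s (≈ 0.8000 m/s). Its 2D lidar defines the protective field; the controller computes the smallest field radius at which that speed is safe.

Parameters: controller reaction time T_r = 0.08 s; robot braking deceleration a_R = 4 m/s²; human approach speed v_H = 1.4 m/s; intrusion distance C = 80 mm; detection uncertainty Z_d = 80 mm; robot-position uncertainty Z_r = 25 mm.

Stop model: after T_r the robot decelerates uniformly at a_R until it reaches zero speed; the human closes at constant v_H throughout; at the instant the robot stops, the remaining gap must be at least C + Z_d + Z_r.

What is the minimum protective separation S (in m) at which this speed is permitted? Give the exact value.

stop time T_s = (4/5)/4 = 0.2000 s
robot covers v_R·T_r = 0.8000·0.0800 = 0.0640 m before braking
robot covers 0.8000·0.2000 − ½·4.0000·0.2000² = 0.0800 m while stopping
human over T_r+T_s: 1.4000·(0.0800+0.2000) = 0.3920 m
margins: 0.0800+0.0800+0.0250 = 0.1850 m
S_min ≈ 0.0640+0.0800+0.3920+0.1850  ⇒  S_min = 721/1000 m

S_min = 721/1000 m = 0.7210 m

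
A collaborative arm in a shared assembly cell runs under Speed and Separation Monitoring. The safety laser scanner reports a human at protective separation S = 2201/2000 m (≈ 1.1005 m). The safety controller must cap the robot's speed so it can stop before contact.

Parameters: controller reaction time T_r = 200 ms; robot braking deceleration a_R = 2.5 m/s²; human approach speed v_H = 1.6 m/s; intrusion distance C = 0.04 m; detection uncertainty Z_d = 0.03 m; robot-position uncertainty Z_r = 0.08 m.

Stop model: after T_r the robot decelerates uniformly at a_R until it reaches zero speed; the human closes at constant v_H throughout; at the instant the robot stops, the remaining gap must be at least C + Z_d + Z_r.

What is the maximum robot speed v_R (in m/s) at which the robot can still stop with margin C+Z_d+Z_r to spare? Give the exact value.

v_R_max = 13/20 m/s = 0.6500 m/s

quadratic (1/5)·v² + (21/25)·v + (-1261/2000) = 0
  disc = (21/25)² − 4·(1/5)·(-1261/2000) = 121/100 ; √disc = 11/10
  v_R = (−(21/25) + 11/10) / (2·(1/5)) = 13/20 m/s
check:
T_s = v_R/a_R = (13/20)/(5/2) = 0.2600 s
robot covers v_R·T_r = 0.6500·0.2000 = 0.1300 m before braking
robot under decel: 0.6500²/(2·2.5000) = 0.0845 m
human over T_r+T_s: 1.6000·(0.2000+0.2600) = 0.7360 m
residual clearance needed = 0.0400+0.0300+0.0800 = 0.1500 m
sum ≈ 0.1300+0.0845+0.7360+0.1500 ≈ 1.1005 m = S ✓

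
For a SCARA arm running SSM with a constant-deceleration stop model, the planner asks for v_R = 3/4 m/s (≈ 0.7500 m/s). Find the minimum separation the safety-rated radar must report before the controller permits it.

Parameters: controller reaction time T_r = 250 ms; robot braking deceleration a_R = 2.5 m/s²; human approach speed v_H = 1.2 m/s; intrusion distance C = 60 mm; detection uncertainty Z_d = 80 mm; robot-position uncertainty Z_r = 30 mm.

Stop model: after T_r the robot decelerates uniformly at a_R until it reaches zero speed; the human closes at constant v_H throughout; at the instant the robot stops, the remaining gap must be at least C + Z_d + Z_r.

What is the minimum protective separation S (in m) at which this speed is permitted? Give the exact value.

S_min = 113/100 m = 1.1300 m

braking lasts T_s = (3/4)/(5/2) = 0.3000 s
reaction-phase robot travel = 0.7500·0.2500 = 0.1875 m
robot under decel: 0.7500²/(2·2.5000) = 0.1125 m
human closes 1.2000·0.5500 = 0.6600 m
margins: 0.0600+0.0800+0.0300 = 0.1700 m
S_min ≈ 0.1875+0.1125+0.6600+0.1700  ⇒  S_min = 113/100 m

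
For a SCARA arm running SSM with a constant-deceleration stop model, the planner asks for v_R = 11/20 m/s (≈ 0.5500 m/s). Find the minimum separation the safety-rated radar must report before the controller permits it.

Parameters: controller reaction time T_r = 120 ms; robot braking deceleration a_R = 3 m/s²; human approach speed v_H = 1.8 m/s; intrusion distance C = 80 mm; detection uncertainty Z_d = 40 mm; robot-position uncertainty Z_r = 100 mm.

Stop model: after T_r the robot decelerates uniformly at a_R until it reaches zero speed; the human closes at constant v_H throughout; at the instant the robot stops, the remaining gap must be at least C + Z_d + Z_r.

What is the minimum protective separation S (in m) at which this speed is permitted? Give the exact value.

braking lasts T_s = (11/20)/3 = 0.1833 s
robot in T_r: 0.5500·0.1200 = 0.0660 m
braking distance = 0.5500²/(2·3.0000) = 0.0504 m
human over T_r+T_s: 1.8000·(0.1200+0.1833) = 0.5460 m
margins: 0.0800+0.0400+0.1000 = 0.2200 m
S_min ≈ 0.0660+0.0504+0.5460+0.2200  ⇒  S_min = 10589/12000 m

S_min = 10589/12000 m = 0.8824 m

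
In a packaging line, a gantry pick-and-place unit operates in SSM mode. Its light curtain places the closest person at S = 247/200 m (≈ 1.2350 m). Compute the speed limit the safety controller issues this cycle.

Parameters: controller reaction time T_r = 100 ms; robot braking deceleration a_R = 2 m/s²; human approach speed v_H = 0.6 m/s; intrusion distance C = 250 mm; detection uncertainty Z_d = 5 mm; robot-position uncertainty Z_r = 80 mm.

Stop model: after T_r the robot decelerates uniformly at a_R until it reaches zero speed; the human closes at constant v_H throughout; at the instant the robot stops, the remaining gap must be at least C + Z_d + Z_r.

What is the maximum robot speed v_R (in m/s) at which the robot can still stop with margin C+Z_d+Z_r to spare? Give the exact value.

v_R_max = 6/5 m/s = 1.2000 m/s

at the boundary: (1/4)·v² + (2/5)·v + (-21/25) = 0
  disc = (2/5)² − 4·(1/4)·(-21/25) = 1 ; √disc = 1
  v_R = (−(2/5) + 1) / (2·(1/4)) = 6/5 m/s
check:
T_s = v_R/a_R = (6/5)/2 = 0.6000 s
robot in T_r: 1.2000·0.1000 = 0.1200 m
braking distance = 1.2000²/(2·2.0000) = 0.3600 m
human over T_r+T_s: 0.6000·(0.1000+0.6000) = 0.4200 m
C+Z_d+Z_r = 0.2500+0.0050+0.0800 = 0.3350 m
sum ≈ 0.1200+0.3600+0.4200+0.3350 ≈ 1.2350 m = S ✓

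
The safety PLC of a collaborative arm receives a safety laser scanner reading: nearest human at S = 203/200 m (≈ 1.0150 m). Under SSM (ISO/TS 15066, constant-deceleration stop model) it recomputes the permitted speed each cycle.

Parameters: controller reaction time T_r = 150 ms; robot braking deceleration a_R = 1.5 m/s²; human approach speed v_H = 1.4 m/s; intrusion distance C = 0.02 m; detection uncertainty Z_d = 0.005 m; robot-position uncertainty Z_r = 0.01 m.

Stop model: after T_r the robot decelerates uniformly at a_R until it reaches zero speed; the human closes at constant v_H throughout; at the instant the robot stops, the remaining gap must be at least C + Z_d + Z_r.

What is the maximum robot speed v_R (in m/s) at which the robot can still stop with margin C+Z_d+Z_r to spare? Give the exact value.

v_R_max = 3/5 m/s = 0.6000 m/s

quadratic (1/3)·v² + (13/12)·v + (-77/100) = 0
  disc = (13/12)² − 4·(1/3)·(-77/100) = 7921/3600 ; √disc = 89/60
  v_R = (−(13/12) + 89/60) / (2·(1/3)) = 3/5 m/s
check:
braking lasts T_s = (3/5)/(3/2) = 0.4000 s
robot in T_r: 0.6000·0.1500 = 0.0900 m
braking distance = 0.6000²/(2·1.5000) = 0.1200 m
person approaches 1.4000·(0.1500+0.4000) = 0.7700 m
C+Z_d+Z_r = 0.0200+0.0050+0.0100 = 0.0350 m
sum ≈ 0.0900+0.1200+0.7700+0.0350 ≈ 1.0150 m = S ✓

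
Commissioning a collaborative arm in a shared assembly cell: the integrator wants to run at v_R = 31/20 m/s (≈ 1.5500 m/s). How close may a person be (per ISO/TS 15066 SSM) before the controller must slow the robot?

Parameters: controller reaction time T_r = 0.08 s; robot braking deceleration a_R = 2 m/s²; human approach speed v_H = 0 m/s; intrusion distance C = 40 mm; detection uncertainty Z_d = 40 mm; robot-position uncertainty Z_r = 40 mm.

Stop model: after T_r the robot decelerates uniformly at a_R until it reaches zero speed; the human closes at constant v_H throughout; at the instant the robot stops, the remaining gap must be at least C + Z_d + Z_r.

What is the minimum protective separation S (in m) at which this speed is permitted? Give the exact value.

S_min = 6757/8000 m = 0.8446 m

T_s = v_R/a_R = (31/20)/2 = 0.7750 s
robot in T_r: 1.5500·0.0800 = 0.1240 m
robot covers 1.5500·0.7750 − ½·2.0000·0.7750² = 0.6006 m while stopping
human closes 0.0000·0.8550 = 0.0000 m
margins: 0.0400+0.0400+0.0400 = 0.1200 m
S_min ≈ 0.1240+0.6006+0.0000+0.1200  ⇒  S_min = 6757/8000 m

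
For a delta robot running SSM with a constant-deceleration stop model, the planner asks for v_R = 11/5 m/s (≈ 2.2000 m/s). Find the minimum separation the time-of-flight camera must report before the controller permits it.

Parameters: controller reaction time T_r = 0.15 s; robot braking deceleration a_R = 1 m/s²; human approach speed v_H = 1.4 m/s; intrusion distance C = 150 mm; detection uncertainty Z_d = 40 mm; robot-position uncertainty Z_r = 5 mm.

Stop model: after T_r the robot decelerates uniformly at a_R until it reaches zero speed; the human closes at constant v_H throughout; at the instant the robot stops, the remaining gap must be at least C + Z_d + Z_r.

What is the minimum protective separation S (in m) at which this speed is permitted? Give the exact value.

braking lasts T_s = (11/5)/1 = 2.2000 s
reaction-phase robot travel = 2.2000·0.1500 = 0.3300 m
robot under decel: 2.2000²/(2·1.0000) = 2.4200 m
human closes 1.4000·2.3500 = 3.2900 m
margins: 0.1500+0.0400+0.0050 = 0.1950 m
S_min ≈ 0.3300+2.4200+3.2900+0.1950  ⇒  S_min = 1247/200 m

S_min = 1247/200 m = 6.2350 m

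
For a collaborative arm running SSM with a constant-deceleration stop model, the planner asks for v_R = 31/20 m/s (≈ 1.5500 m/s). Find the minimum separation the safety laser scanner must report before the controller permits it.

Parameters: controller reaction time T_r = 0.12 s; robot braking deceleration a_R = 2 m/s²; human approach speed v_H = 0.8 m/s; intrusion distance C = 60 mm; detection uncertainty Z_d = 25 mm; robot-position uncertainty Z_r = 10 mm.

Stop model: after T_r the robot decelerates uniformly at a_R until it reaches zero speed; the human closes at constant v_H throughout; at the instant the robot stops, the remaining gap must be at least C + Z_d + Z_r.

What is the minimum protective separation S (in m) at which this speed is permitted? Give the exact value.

braking lasts T_s = (31/20)/2 = 0.7750 s
robot covers v_R·T_r = 1.5500·0.1200 = 0.1860 m before braking
braking distance = 1.5500²/(2·2.0000) = 0.6006 m
human over T_r+T_s: 0.8000·(0.1200+0.7750) = 0.7160 m
C+Z_d+Z_r = 0.0600+0.0250+0.0100 = 0.0950 m
S_min ≈ 0.1860+0.6006+0.7160+0.0950  ⇒  S_min = 12781/8000 m

S_min = 12781/8000 m = 1.5976 m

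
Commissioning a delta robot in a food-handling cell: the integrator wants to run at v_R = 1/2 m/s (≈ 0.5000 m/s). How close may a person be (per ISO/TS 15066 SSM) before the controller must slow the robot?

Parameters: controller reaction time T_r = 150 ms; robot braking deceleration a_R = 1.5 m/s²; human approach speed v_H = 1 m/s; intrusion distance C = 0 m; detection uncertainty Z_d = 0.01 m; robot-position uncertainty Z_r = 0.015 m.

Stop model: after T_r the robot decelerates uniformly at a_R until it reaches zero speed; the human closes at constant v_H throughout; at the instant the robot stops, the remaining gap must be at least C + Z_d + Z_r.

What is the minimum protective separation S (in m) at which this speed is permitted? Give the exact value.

S_min = 2/3 m = 0.6667 m

stop time T_s = (1/2)/(3/2) = 0.3333 s
reaction-phase robot travel = 0.5000·0.1500 = 0.0750 m
robot under decel: 0.5000²/(2·1.5000) = 0.0833 m
human closes 1.0000·0.4833 = 0.4833 m
C+Z_d+Z_r = 0.0000+0.0100+0.0150 = 0.0250 m
S_min ≈ 0.0750+0.0833+0.4833+0.0250  ⇒  S_min = 2/3 m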